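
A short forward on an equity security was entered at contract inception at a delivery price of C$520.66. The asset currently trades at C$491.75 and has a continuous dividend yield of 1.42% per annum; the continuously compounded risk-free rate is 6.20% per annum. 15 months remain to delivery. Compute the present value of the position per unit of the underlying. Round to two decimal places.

-C$1.27

Current fair forward for the remaining 15 months: F = S·e^((r − q)·T), (r − q) = 0.0620 − 0.0142 = 0.0478
F = 491.75 · e^(0.0478 × 15/12) = 491.75 × 1.061571 = 522.0275
Value of long forward = (F − K)·e^(−rT) = (522.0275 − 520.66) · e^(−0.0620·15/12)
= 1.3675 × 0.925427 = 1.27
Short position value = −(long value) = -C$1.27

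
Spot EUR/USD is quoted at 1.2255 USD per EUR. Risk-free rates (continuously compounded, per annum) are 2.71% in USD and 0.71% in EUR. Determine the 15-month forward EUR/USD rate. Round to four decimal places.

1.2565

F = S·e^((r_USD − r_EUR)T) = 1.2255 · e^((0.0271 − 0.0071) × 15/12)
= 1.2255 · e^0.025000 = 1.2255 × 1.025315
F = 1.2565 USD per EUR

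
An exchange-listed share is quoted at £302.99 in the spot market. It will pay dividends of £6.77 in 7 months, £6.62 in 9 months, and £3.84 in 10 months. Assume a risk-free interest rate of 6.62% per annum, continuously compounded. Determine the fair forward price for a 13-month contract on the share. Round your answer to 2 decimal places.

PV(dividends) I = 6.77·e^(−0.0662·7/12) + 6.62·e^(−0.0662·9/12) + 3.84·e^(−0.0662·10/12)
I = 6.5135 + 6.2993 + 3.6339 = 16.4467
F = (S − I)·e^(rT) = (302.99 − 16.4467) · e^(0.0662·13/12)
= 286.5433 · e^0.071717 = 286.5433 × 1.074351 = £307.85

£307.85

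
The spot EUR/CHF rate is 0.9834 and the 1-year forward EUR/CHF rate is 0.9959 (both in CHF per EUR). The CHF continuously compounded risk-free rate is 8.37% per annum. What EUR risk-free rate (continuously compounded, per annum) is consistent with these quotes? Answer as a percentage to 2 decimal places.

7.11%

F = S·e^((r_CHF − r_EUR)T) ⇒ r_EUR = r_CHF − ln(F/S)/T
ln(0.9959/0.9834) = 0.012631; /(1) = 0.012631
r_EUR = 0.0837 − 0.012631 = 0.071069
r_EUR = 7.11%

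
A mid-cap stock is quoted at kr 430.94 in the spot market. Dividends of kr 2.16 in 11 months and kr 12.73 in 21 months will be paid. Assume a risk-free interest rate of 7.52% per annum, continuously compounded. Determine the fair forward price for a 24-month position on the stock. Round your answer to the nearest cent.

PV(dividends) I = 2.16·e^(−0.0752·11/12) + 12.73·e^(−0.0752·21/12)
I = 2.0161 + 11.1603 = 13.1764
F = (S − I)·e^(rT) = (430.94 − 13.1764) · e^(0.0752·24/12)
= 417.7636 · e^0.150400 = 417.7636 × 1.162299 = kr 485.57

kr 485.57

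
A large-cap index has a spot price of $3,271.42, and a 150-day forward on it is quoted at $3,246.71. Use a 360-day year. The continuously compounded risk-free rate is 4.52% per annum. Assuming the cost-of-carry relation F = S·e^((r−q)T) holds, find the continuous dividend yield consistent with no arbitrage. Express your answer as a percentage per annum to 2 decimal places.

From F = S·e^((r−q)T): (r − q) = ln(F/S)/T
ln(3246.71/3271.42) = ln(0.992447) = -0.007582
(r − q) = -0.007582 / (150/360) = -0.018197
q = r − ln(F/S)/T = 0.0452 + 0.018197 = 0.063397
q = 6.34%

6.34%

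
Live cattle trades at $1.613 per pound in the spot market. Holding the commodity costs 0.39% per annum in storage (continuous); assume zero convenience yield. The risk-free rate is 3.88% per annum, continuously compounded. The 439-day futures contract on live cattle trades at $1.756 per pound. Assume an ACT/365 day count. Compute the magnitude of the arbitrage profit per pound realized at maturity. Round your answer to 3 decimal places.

Fair futures: F* = S·e^(carry·T), with carry = (r + u) = 0.0388 + 0.0039 = 0.0427
F* = 1.613 · e^(0.0427 × 439/365) = 1.613 · e^0.051357 = 1.613 × 1.052699 = $1.6980
Market $1.756 > fair $1.6980: forward overpriced → cash-and-carry (buy spot, short the forward).
At maturity, profit = |F_mkt − F*| = |1.756 − 1.6980| = $0.058 per pound

$0.058 per pound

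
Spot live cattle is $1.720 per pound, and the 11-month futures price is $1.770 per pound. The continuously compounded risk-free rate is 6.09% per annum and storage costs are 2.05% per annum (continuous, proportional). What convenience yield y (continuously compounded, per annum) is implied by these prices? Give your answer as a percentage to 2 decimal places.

F = S·e^((r+u−y)T) ⇒ (r+u−y) = ln(F/S)/T
ln(1.770/1.720) = 0.028655; /T ⇒ 0.031260
y = r + u − ln(F/S)/T = 0.0609 + 0.0205 − 0.031260 = 0.050140
y = 5.01%

5.01%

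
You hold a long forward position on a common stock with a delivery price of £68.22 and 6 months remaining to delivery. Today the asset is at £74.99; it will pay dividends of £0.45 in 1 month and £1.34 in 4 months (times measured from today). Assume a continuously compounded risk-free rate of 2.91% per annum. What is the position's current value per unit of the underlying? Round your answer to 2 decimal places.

£5.98

PV(remaining dividends) I = 0.45·e^(−0.0291·1/12) + 1.34·e^(−0.0291·4/12) = 1.7760
Current forward F = (S − I)·e^(rT) = (74.99 − 1.7760)·e^(0.0291·6/12) = 73.2140 × 1.014656 = 74.2870
Value (long) = (F − K)·e^(−rT) = (74.2870 − 68.22) × 0.985555 = 5.9794
Value = £5.98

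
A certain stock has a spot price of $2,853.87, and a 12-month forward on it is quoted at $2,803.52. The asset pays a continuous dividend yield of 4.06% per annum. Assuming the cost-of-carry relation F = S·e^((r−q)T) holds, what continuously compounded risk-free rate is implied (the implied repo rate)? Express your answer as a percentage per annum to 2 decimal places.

2.28%

From F = S·e^((r−q)T): (r − q) = ln(F/S)/T
ln(2803.52/2853.87) = ln(0.982357) = -0.017800
(r − q) = -0.017800 / (12/12) = -0.017800
r = ln(F/S)/T + q = -0.017800 + 0.0406 = 0.022800
r = 2.28%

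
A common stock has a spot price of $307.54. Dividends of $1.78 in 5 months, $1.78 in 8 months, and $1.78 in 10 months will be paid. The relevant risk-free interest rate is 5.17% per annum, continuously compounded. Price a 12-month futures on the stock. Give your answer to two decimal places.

$318.42

PV(dividends) I = 1.78·e^(−0.0517·5/12) + 1.78·e^(−0.0517·8/12) + 1.78·e^(−0.0517·10/12)
I = 1.7421 + 1.7197 + 1.7049 = 5.1667
F = (S − I)·e^(rT) = (307.54 − 5.1667) · e^(0.0517·12/12)
= 302.3733 · e^0.051700 = 302.3733 × 1.053060 = $318.42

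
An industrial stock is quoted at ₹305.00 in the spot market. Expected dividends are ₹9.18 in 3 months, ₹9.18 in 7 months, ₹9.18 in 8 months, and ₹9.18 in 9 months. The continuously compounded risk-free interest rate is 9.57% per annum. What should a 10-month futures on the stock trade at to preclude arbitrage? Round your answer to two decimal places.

PV(dividends) I = 9.18·e^(−0.0957·3/12) + 9.18·e^(−0.0957·7/12) + 9.18·e^(−0.0957·8/12) + 9.18·e^(−0.0957·9/12)
I = 8.9630 + 8.6816 + 8.6126 + 8.5442 = 34.8014
F = (S − I)·e^(rT) = (305.00 − 34.8014) · e^(0.0957·10/12)
= 270.1986 · e^0.079750 = 270.1986 × 1.083016 = ₹292.63

₹292.63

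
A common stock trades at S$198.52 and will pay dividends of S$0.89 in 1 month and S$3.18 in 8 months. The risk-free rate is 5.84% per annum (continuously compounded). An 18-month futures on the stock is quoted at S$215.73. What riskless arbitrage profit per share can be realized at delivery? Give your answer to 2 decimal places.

S$3.34 per share

PV(dividends) I = 0.89·e^(−0.0584·1/12) + 3.18·e^(−0.0584·8/12) = 3.9443
Fair futures F* = (S − I)·e^(rT) = (198.52 − 3.9443)·e^0.087600 = 194.5757 × 1.091551 = 212.3893
Market S$215.73 > fair 212.3893: forward overpriced → cash-and-carry (borrow at r, buy the stock and collect the dividends, short the forward).
Profit at T = |F_mkt − F*| = |215.73 − 212.3893| = S$3.34 per share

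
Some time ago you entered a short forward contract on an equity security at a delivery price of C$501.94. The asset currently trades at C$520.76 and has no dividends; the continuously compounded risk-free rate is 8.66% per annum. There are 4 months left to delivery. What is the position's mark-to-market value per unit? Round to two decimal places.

Current fair forward for the remaining 4 months: F = S·e^(r·T), r = 0.0866
F = 520.76 · e^(0.0866 × 4/12) = 520.76 × 1.029287 = 536.0115
Value of long forward = (F − K)·e^(−rT) = (536.0115 − 501.94) · e^(−0.0866·4/12)
= 34.0715 × 0.971546 = 33.10
Short position value = −(long value) = -C$33.10

-C$33.10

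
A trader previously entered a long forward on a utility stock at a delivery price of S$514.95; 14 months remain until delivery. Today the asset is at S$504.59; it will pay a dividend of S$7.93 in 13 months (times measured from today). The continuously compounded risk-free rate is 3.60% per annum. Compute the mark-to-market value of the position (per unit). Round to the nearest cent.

PV(remaining dividends) I = 7.93·e^(−0.0360·13/12) = 7.6267
Current forward F = (S − I)·e^(rT) = (504.59 − 7.6267)·e^(0.0360·14/12) = 496.9633 × 1.042894 = 518.2800
Value (long) = (F − K)·e^(−rT) = (518.2800 − 514.95) × 0.958870 = 3.1930
Value = S$3.19

S$3.19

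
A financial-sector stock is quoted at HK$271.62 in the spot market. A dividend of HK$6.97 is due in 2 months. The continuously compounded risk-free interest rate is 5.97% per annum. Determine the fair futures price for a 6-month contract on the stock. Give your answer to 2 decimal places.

HK$272.74

PV(dividends) I = 6.97·e^(−0.0597·2/12)
I = 6.9010
F = (S − I)·e^(rT) = (271.62 − 6.9010) · e^(0.0597·6/12)
= 264.7190 · e^0.029850 = 264.7190 × 1.030300 = HK$272.74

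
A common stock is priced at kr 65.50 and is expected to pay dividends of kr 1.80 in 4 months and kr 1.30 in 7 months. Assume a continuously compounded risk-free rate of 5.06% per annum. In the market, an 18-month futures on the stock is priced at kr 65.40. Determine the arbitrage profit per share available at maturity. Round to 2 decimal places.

kr 1.99 per share

PV(dividends) I = 1.80·e^(−0.0506·4/12) + 1.30·e^(−0.0506·7/12) = 3.0321
Fair futures F* = (S − I)·e^(rT) = (65.50 − 3.0321)·e^0.075900 = 62.4679 × 1.078855 = 67.3938
Market kr 65.40 < fair 67.3938: forward underpriced → reverse cash-and-carry (short the stock, invest proceeds at r, pay the dividends, go long the forward).
Profit at T = |F_mkt − F*| = |65.40 − 67.3938| = kr 1.99 per share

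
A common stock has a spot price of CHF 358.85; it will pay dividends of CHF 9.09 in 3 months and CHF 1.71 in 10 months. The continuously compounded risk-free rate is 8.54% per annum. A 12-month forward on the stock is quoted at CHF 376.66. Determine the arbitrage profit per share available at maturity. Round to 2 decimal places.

PV(dividends) I = 9.09·e^(−0.0854·3/12) + 1.71·e^(−0.0854·10/12) = 10.4905
Fair forward F* = (S − I)·e^(rT) = (358.85 − 10.4905)·e^0.085400 = 348.3595 × 1.089153 = 379.4168
Market CHF 376.66 < fair 379.4168: forward underpriced → reverse cash-and-carry (short the stock, invest proceeds at r, pay the dividends, go long the forward).
Profit at T = |F_mkt − F*| = |376.66 − 379.4168| = CHF 2.76 per share

CHF 2.76 per share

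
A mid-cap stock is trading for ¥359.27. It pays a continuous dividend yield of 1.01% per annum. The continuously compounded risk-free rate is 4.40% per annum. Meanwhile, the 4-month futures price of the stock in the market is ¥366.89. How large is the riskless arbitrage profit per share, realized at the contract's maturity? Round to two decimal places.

Fair futures: F* = S·e^(carry·T), with carry = (r − q) = 0.0440 − 0.0101 = 0.0339
F* = 359.27 · e^(0.0339 × 4/12) = 359.27 · e^0.011300 = 359.27 × 1.011364 = ¥363.3527
Market ¥366.89 > fair ¥363.3527: forward overpriced → cash-and-carry (buy spot, short the forward).
At maturity, profit = |F_mkt − F*| = |366.89 − 363.3527| = ¥3.54 per share

¥3.54 per share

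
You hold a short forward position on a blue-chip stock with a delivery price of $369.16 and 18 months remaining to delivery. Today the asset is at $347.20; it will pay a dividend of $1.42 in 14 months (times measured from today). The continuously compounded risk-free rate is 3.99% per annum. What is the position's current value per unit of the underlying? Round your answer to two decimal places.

PV(remaining dividends) I = 1.42·e^(−0.0399·14/12) = 1.3554
Current forward F = (S − I)·e^(rT) = (347.20 − 1.3554)·e^(0.0399·18/12) = 345.8446 × 1.061677 = 367.1753
Value (long) = (F − K)·e^(−rT) = (367.1753 − 369.16) × 0.941906 = -1.8694
Short position value = −(long value) = $1.87

$1.87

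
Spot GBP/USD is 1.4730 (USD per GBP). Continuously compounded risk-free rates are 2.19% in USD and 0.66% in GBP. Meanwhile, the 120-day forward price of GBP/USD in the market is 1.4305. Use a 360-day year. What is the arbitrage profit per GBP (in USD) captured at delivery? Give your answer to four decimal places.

Fair forward: F* = S·e^(carry·T), with carry = (r_USD − r_GBP) = 0.0219 − 0.0066 = 0.0153
F* = 1.4730 · e^(0.0153 × 120/360) = 1.4730 · e^0.005100 = 1.4730 × 1.005113 = 1.4805
Market 1.4305 < fair 1.4805: forward underpriced → reverse cash-and-carry (short spot, go long the forward).
At maturity, profit = |F_mkt − F*| = |1.4305 − 1.4805| = 0.0500 per GBP (in USD)

0.0500 per GBP (in USD)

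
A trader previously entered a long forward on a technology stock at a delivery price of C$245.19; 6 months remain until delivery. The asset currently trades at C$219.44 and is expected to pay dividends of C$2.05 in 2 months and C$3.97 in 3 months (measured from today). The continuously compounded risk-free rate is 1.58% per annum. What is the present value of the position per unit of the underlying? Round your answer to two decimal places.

PV(remaining dividends) I = 2.05·e^(−0.0158·2/12) + 3.97·e^(−0.0158·3/12) = 5.9990
Current forward F = (S − I)·e^(rT) = (219.44 − 5.9990)·e^(0.0158·6/12) = 213.4410 × 1.007931 = 215.1338
Value (long) = (F − K)·e^(−rT) = (215.1338 − 245.19) × 0.992131 = -29.8197
Value = -C$29.82

-C$29.82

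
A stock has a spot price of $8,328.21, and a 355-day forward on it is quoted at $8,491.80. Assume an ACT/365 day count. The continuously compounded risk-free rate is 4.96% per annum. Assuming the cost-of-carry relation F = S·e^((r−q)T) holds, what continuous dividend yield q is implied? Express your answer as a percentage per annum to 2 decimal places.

From F = S·e^((r−q)T): (r − q) = ln(F/S)/T
ln(8491.80/8328.21) = ln(1.019643) = 0.019453
(r − q) = 0.019453 / (355/365) = 0.020001
q = r − ln(F/S)/T = 0.0496 − 0.020001 = 0.029599
q = 2.96%

2.96%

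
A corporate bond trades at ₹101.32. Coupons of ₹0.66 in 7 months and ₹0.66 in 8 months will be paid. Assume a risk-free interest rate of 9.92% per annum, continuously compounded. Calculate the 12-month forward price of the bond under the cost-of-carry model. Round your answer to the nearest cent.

₹110.52

PV(coupons) I = 0.66·e^(−0.0992·7/12) + 0.66·e^(−0.0992·8/12)
I = 0.6229 + 0.6178 = 1.2407
F = (S − I)·e^(rT) = (101.32 − 1.2407) · e^(0.0992·12/12)
= 100.0793 · e^0.099200 = 100.0793 × 1.104287 = ₹110.52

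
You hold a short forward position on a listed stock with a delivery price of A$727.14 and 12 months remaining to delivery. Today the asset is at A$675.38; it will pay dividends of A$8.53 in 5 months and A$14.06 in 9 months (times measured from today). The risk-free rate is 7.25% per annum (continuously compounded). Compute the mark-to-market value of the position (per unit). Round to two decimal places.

PV(remaining dividends) I = 8.53·e^(−0.0725·5/12) + 14.06·e^(−0.0725·9/12) = 21.5921
Current forward F = (S − I)·e^(rT) = (675.38 − 21.5921)·e^(0.0725·12/12) = 653.7879 × 1.075193 = 702.9482
Value (long) = (F − K)·e^(−rT) = (702.9482 − 727.14) × 0.930066 = -22.5000
Short position value = −(long value) = A$22.50

A$22.50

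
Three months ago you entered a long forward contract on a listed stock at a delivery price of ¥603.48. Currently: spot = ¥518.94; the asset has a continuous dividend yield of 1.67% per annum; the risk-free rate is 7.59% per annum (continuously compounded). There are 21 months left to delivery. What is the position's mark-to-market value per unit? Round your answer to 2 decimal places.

Current fair forward for the remaining 21 months: F = S·e^((r − q)·T), (r − q) = 0.0759 − 0.0167 = 0.0592
F = 518.94 · e^(0.0592 × 21/12) = 518.94 × 1.109157 = 575.5859
Value of long forward = (F − K)·e^(−rT) = (575.5859 − 603.48) · e^(−0.0759·21/12)
= -27.8941 × 0.875618 = -24.42

-¥24.42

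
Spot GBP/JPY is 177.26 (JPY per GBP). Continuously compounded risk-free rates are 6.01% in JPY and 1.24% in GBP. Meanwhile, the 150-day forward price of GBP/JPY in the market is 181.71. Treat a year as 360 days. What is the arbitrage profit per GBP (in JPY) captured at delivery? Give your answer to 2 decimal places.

0.89 per GBP (in JPY)

Fair forward: F* = S·e^(carry·T), with carry = (r_JPY − r_GBP) = 0.0601 − 0.0124 = 0.0477
F* = 177.26 · e^(0.0477 × 150/360) = 177.26 · e^0.019875 = 177.26 × 1.020074 = 180.8183
Market 181.71 > fair 180.8183: forward overpriced → cash-and-carry (buy spot, short the forward).
At maturity, profit = |F_mkt − F*| = |181.71 − 180.8183| = 0.89 per GBP (in JPY)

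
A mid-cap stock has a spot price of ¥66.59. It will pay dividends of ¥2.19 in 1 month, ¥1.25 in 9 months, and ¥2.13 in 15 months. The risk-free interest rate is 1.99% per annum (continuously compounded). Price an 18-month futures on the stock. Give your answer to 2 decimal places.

¥62.95

PV(dividends) I = 2.19·e^(−0.0199·1/12) + 1.25·e^(−0.0199·9/12) + 2.13·e^(−0.0199·15/12)
I = 2.1864 + 1.2315 + 2.0777 = 5.4956
F = (S − I)·e^(rT) = (66.59 − 5.4956) · e^(0.0199·18/12)
= 61.0944 · e^0.029850 = 61.0944 × 1.030300 = ¥62.95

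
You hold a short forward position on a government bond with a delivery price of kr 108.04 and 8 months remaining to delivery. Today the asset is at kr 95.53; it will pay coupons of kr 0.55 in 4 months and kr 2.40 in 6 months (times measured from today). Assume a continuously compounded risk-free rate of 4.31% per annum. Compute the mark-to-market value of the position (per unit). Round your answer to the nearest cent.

PV(remaining coupons) I = 0.55·e^(−0.0431·4/12) + 2.40·e^(−0.0431·6/12) = 2.8910
Current forward F = (S − I)·e^(rT) = (95.53 − 2.8910)·e^(0.0431·8/12) = 92.6390 × 1.029150 = 95.3394
Value (long) = (F − K)·e^(−rT) = (95.3394 − 108.04) × 0.971676 = -12.3409
Short position value = −(long value) = kr 12.34

kr 12.34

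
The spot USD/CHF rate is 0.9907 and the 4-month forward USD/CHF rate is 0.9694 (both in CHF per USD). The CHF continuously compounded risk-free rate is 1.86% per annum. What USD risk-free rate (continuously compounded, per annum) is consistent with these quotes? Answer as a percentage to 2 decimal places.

8.38%

F = S·e^((r_CHF − r_USD)T) ⇒ r_USD = r_CHF − ln(F/S)/T
ln(0.9694/0.9907) = -0.021734; /(4/12) = -0.065202
r_USD = 0.0186 + 0.065202 = 0.083802
r_USD = 8.38%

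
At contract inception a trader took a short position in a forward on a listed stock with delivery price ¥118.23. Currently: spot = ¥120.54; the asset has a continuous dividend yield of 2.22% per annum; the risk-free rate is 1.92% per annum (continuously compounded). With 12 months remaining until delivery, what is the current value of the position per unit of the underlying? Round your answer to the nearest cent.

Current fair forward for the remaining 12 months: F = S·e^((r − q)·T), (r − q) = 0.0192 − 0.0222 = -0.0030
F = 120.54 · e^(-0.0030 × 12/12) = 120.54 × 0.997004 = 120.1789
Value of long forward = (F − K)·e^(−rT) = (120.1789 − 118.23) · e^(−0.0192·12/12)
= 1.9489 × 0.980983 = 1.91
Short position value = −(long value) = -¥1.91

-¥1.91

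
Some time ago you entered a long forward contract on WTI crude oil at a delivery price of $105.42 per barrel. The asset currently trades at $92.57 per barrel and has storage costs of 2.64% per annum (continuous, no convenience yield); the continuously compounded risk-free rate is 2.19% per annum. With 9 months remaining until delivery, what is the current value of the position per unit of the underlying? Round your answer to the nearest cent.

-$9.28 per barrel

Current fair forward for the remaining 9 months: F = S·e^((r + u)·T), (r + u) = 0.0219 + 0.0264 = 0.0483
F = 92.57 · e^(0.0483 × 9/12) = 92.57 × 1.036889 = 95.9848
Value of long forward = (F − K)·e^(−rT) = (95.9848 − 105.42) · e^(−0.0219·9/12)
= -9.4352 × 0.983709 = -9.28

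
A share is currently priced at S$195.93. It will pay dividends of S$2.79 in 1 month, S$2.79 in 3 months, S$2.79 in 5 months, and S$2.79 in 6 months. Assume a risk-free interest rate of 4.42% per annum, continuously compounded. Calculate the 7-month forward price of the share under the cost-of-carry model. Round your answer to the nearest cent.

PV(dividends) I = 2.79·e^(−0.0442·1/12) + 2.79·e^(−0.0442·3/12) + 2.79·e^(−0.0442·5/12) + 2.79·e^(−0.0442·6/12)
I = 2.7797 + 2.7593 + 2.7391 + 2.7290 = 11.0071
F = (S − I)·e^(rT) = (195.93 − 11.0071) · e^(0.0442·7/12)
= 184.9229 · e^0.025783 = 184.9229 × 1.026118 = S$189.75

S$189.75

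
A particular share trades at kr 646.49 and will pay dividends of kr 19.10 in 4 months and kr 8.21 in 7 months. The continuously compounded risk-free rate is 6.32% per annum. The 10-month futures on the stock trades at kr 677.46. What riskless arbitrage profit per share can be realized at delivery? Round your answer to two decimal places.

PV(dividends) I = 19.10·e^(−0.0632·4/12) + 8.21·e^(−0.0632·7/12) = 26.6147
Fair futures F* = (S − I)·e^(rT) = (646.49 − 26.6147)·e^0.052667 = 619.8753 × 1.054079 = 653.3975
Market kr 677.46 > fair 653.3975: forward overpriced → cash-and-carry (borrow at r, buy the stock and collect the dividends, short the forward).
Profit at T = |F_mkt − F*| = |677.46 − 653.3975| = kr 24.06 per share

kr 24.06 per share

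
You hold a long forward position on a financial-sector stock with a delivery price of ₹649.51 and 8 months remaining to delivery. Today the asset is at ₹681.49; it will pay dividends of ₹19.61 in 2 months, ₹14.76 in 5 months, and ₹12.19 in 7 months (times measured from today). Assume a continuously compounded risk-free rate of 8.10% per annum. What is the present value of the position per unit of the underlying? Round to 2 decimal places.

₹20.88

PV(remaining dividends) I = 19.61·e^(−0.0810·2/12) + 14.76·e^(−0.0810·5/12) + 12.19·e^(−0.0810·7/12) = 45.2446
Current forward F = (S − I)·e^(rT) = (681.49 − 45.2446)·e^(0.0810·8/12) = 636.2454 × 1.055485 = 671.5475
Value (long) = (F − K)·e^(−rT) = (671.5475 − 649.51) × 0.947432 = 20.8790
Value = ₹20.88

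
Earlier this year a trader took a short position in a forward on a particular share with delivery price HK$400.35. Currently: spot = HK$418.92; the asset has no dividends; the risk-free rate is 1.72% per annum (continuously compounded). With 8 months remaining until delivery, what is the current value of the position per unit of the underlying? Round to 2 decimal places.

Current fair forward for the remaining 8 months: F = S·e^(r·T), r = 0.0172
F = 418.92 · e^(0.0172 × 8/12) = 418.92 × 1.011533 = 423.7514
Value of long forward = (F − K)·e^(−rT) = (423.7514 − 400.35) · e^(−0.0172·8/12)
= 23.4014 × 0.988599 = 23.13
Short position value = −(long value) = -HK$23.13

-HK$23.13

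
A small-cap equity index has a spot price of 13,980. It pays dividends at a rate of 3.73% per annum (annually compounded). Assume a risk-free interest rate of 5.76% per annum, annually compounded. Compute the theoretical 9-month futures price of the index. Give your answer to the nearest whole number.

14,185

F = S · (1+r)^T / (1+q)^T
= 13980 × 1.042896 / 1.027847 = 13980 × 1.014641
F = 14,185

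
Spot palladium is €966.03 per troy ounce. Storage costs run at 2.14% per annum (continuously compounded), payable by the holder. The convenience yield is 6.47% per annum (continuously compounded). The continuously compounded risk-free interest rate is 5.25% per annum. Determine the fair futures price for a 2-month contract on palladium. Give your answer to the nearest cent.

€967.51 per troy ounce

Net carry = r + u − y = 0.0525 + 0.0214 − 0.0647 = 0.0092
F = S·e^((r+u−y)T) = 966.03 · e^(0.0092 × 2/12) = 966.03 · e^0.001533
= 966.03 × 1.001534 = €967.51 per troy ounce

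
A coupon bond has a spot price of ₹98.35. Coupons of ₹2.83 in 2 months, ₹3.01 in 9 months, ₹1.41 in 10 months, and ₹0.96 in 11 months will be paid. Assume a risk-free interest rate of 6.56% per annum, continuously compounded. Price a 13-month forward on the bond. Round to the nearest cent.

₹97.11

PV(coupons) I = 2.83·e^(−0.0656·2/12) + 3.01·e^(−0.0656·9/12) + 1.41·e^(−0.0656·10/12) + 0.96·e^(−0.0656·11/12)
I = 2.7992 + 2.8655 + 1.3350 + 0.9040 = 7.9037
F = (S − I)·e^(rT) = (98.35 − 7.9037) · e^(0.0656·13/12)
= 90.4463 · e^0.071067 = 90.4463 × 1.073653 = ₹97.11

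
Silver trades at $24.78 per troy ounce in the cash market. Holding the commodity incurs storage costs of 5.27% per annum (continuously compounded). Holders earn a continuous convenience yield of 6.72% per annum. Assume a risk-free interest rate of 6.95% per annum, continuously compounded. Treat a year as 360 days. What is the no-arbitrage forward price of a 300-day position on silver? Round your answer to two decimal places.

$25.94 per troy ounce

Net carry = r + u − y = 0.0695 + 0.0527 − 0.0672 = 0.0550
F = S·e^((r+u−y)T) = 24.78 · e^(0.0550 × 300/360) = 24.78 · e^0.045833
= 24.78 × 1.046900 = $25.94 per troy ounce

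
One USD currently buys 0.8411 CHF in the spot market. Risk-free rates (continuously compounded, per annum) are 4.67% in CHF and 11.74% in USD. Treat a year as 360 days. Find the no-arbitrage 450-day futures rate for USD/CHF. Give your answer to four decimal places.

F = S·e^((r_CHF − r_USD)T) = 0.8411 · e^((0.0467 − 0.1174) × 450/360)
= 0.8411 · e^-0.088375 = 0.8411 × 0.915418
F = 0.7700 CHF per USD

0.7700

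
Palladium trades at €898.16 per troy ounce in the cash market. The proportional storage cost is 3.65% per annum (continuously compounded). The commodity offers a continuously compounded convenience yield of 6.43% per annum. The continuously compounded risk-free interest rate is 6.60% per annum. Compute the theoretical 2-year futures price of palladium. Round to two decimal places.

€969.47 per troy ounce

Net carry = r + u − y = 0.0660 + 0.0365 − 0.0643 = 0.0382
F = S·e^((r+u−y)T) = 898.16 · e^(0.0382 × 2) = 898.16 · e^0.076400
= 898.16 × 1.079394 = €969.47 per troy ounce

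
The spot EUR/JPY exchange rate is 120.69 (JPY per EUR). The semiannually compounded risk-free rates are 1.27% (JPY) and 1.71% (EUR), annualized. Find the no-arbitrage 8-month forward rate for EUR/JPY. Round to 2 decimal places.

120.34

By covered interest parity, F = S · (1+r_JPY/2)^(2T) / (1+r_EUR/2)^(2T)
= 120.69 × 1.008476 / 1.011416 = 120.69 × 0.997093
F = 120.34 JPY per EUR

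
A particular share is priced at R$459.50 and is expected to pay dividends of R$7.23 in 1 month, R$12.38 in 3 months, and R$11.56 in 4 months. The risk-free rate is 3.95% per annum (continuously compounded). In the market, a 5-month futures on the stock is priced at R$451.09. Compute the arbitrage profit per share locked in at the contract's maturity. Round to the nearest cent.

R$15.35 per share

PV(dividends) I = 7.23·e^(−0.0395·1/12) + 12.38·e^(−0.0395·3/12) + 11.56·e^(−0.0395·4/12) = 30.8734
Fair futures F* = (S − I)·e^(rT) = (459.50 − 30.8734)·e^0.016458 = 428.6266 × 1.016594 = 435.7392
Market R$451.09 > fair 435.7392: forward overpriced → cash-and-carry (borrow at r, buy the stock and collect the dividends, short the forward).
Profit at T = |F_mkt − F*| = |451.09 − 435.7392| = R$15.35 per share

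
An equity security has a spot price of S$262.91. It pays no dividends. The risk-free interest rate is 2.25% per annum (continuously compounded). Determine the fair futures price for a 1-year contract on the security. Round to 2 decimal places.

S$268.89

F = S·e^(rT) = 262.91 · e^(0.0225 × 1)
= 262.91 · e^0.022500 = 262.91 × 1.022755
F = S$268.89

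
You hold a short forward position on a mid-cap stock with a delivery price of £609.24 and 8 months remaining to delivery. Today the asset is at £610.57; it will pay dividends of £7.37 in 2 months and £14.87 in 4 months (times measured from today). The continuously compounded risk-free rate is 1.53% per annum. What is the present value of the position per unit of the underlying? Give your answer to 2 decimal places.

PV(remaining dividends) I = 7.37·e^(−0.0153·2/12) + 14.87·e^(−0.0153·4/12) = 22.1456
Current forward F = (S − I)·e^(rT) = (610.57 − 22.1456)·e^(0.0153·8/12) = 588.4244 × 1.010252 = 594.4569
Value (long) = (F − K)·e^(−rT) = (594.4569 − 609.24) × 0.989852 = -14.6331
Short position value = −(long value) = £14.63

£14.63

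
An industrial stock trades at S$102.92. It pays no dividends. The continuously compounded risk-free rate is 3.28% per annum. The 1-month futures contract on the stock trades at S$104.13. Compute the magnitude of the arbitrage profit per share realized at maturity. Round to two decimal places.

Fair futures: F* = S·e^(carry·T), with carry = r = 0.0328
F* = 102.92 · e^(0.0328 × 1/12) = 102.92 · e^0.002733 = 102.92 × 1.002737 = S$103.2017
Market S$104.13 > fair S$103.2017: forward overpriced → cash-and-carry (buy spot, short the forward).
At maturity, profit = |F_mkt − F*| = |104.13 − 103.2017| = S$0.93 per share

S$0.93 per share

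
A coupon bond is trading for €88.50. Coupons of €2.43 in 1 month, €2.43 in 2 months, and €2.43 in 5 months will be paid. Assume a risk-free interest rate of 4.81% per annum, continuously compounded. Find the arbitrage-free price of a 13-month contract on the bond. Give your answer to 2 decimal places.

€85.64

PV(coupons) I = 2.43·e^(−0.0481·1/12) + 2.43·e^(−0.0481·2/12) + 2.43·e^(−0.0481·5/12)
I = 2.4203 + 2.4106 + 2.3818 = 7.2127
F = (S − I)·e^(rT) = (88.50 − 7.2127) · e^(0.0481·13/12)
= 81.2873 · e^0.052108 = 81.2873 × 1.053490 = €85.64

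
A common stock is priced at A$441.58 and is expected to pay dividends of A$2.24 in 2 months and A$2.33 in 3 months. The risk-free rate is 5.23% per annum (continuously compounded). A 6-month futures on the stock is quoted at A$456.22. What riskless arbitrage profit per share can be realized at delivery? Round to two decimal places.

A$7.58 per share

PV(dividends) I = 2.24·e^(−0.0523·2/12) + 2.33·e^(−0.0523·3/12) = 4.5203
Fair futures F* = (S − I)·e^(rT) = (441.58 − 4.5203)·e^0.026150 = 437.0597 × 1.026495 = 448.6396
Market A$456.22 > fair 448.6396: forward overpriced → cash-and-carry (borrow at r, buy the stock and collect the dividends, short the forward).
Profit at T = |F_mkt − F*| = |456.22 − 448.6396| = A$7.58 per share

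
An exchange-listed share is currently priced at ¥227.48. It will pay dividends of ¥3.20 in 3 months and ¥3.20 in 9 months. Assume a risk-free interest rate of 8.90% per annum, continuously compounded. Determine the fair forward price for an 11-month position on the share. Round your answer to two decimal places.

¥240.17

PV(dividends) I = 3.20·e^(−0.0890·3/12) + 3.20·e^(−0.0890·9/12)
I = 3.1296 + 2.9934 = 6.1230
F = (S − I)·e^(rT) = (227.48 − 6.1230) · e^(0.0890·11/12)
= 221.3570 · e^0.081583 = 221.3570 × 1.085003 = ¥240.17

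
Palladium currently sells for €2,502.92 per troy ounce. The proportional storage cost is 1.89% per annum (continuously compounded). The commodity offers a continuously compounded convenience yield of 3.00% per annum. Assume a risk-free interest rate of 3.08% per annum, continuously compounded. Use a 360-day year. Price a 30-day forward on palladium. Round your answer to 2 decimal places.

Net carry = r + u − y = 0.0308 + 0.0189 − 0.0300 = 0.0197
F = S·e^((r+u−y)T) = 2502.92 · e^(0.0197 × 30/360) = 2502.92 · e^0.00164167
= 2502.92 × 1.00164302 = €2,507.03 per troy ounce

€2,507.03 per troy ounce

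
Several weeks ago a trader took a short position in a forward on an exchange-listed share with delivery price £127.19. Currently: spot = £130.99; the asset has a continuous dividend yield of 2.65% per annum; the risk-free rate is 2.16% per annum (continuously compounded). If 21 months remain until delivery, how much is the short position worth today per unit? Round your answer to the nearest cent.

Current fair forward for the remaining 21 months: F = S·e^((r − q)·T), (r − q) = 0.0216 − 0.0265 = -0.0049
F = 130.99 · e^(-0.0049 × 21/12) = 130.99 × 0.991462 = 129.8716
Value of long forward = (F − K)·e^(−rT) = (129.8716 − 127.19) · e^(−0.0216·21/12)
= 2.6816 × 0.962906 = 2.58
Short position value = −(long value) = -£2.58

-£2.58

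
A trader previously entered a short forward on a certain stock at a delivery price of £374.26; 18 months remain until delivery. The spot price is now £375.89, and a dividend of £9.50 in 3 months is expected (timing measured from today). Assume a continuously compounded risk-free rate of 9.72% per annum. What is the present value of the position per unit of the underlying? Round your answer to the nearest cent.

-£43.13

PV(remaining dividends) I = 9.50·e^(−0.0972·3/12) = 9.2719
Current forward F = (S − I)·e^(rT) = (375.89 − 9.2719)·e^(0.0972·18/12) = 366.6181 × 1.156965 = 424.1643
Value (long) = (F − K)·e^(−rT) = (424.1643 − 374.26) × 0.864331 = 43.1338
Short position value = −(long value) = -£43.13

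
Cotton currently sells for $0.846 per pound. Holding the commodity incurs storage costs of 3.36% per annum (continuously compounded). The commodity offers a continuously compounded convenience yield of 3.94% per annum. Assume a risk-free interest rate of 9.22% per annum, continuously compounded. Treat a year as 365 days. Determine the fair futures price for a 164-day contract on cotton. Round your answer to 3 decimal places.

$0.879 per pound

Net carry = r + u − y = 0.0922 + 0.0336 − 0.0394 = 0.0864
F = S·e^((r+u−y)T) = 0.846 · e^(0.0864 × 164/365) = 0.846 · e^0.038821
= 0.846 × 1.039584 = $0.879 per pound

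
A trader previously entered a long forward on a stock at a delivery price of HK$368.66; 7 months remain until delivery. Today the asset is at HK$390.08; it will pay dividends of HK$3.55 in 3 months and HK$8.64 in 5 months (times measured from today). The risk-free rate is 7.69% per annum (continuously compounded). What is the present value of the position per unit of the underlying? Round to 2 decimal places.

PV(remaining dividends) I = 3.55·e^(−0.0769·3/12) + 8.64·e^(−0.0769·5/12) = 11.8500
Current forward F = (S − I)·e^(rT) = (390.08 − 11.8500)·e^(0.0769·7/12) = 378.2300 × 1.045880 = 395.5832
Value (long) = (F − K)·e^(−rT) = (395.5832 − 368.66) × 0.956133 = 25.7422
Value = HK$25.74

HK$25.74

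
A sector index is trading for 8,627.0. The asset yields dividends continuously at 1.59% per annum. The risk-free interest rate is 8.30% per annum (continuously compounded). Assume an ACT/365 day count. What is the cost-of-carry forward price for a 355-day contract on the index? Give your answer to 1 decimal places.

9,208.8

F = S·e^((r − q)T) = 8627.0 · e^((0.0830 − 0.0159) × 355/365)
= 8627.0 · e^0.065262 = 8627.0 × 1.067439
F = 9,208.8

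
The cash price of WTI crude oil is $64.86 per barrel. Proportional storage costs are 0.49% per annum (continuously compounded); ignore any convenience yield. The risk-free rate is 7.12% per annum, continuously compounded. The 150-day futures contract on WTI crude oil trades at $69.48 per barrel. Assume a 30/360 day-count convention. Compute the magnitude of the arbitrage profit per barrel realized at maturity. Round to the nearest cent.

Fair futures: F* = S·e^(carry·T), with carry = (r + u) = 0.0712 + 0.0049 = 0.0761
F* = 64.86 · e^(0.0761 × 150/360) = 64.86 · e^0.031708 = 64.86 × 1.032216 = $66.9495
Market $69.48 > fair $66.9495: forward overpriced → cash-and-carry (buy spot, short the forward).
At maturity, profit = |F_mkt − F*| = |69.48 − 66.9495| = $2.53 per barrel

$2.53 per barrel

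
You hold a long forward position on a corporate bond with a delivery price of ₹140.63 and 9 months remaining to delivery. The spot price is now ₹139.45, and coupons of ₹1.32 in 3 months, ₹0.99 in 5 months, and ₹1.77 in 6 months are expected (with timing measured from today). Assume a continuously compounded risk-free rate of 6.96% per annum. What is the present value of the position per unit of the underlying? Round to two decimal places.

₹2.00

PV(remaining coupons) I = 1.32·e^(−0.0696·3/12) + 0.99·e^(−0.0696·5/12) + 1.77·e^(−0.0696·6/12) = 3.9684
Current forward F = (S − I)·e^(rT) = (139.45 − 3.9684)·e^(0.0696·9/12) = 135.4816 × 1.053586 = 142.7415
Value (long) = (F − K)·e^(−rT) = (142.7415 − 140.63) × 0.949139 = 2.0041
Value = ₹2.00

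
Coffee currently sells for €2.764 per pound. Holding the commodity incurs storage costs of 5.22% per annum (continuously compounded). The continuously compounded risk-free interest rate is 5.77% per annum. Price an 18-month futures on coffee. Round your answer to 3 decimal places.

Net carry = r + u − y = 0.0577 + 0.0522 − 0.0000 = 0.1099
F = S·e^((r+u−y)T) = 2.764 · e^(0.1099 × 18/12) = 2.764 · e^0.164850
= 2.764 × 1.179216 = €3.259 per pound

€3.259 per pound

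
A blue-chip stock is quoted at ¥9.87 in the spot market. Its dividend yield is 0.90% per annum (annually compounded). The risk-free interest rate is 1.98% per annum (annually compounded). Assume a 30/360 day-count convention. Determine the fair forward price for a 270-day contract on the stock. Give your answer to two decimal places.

¥9.95

F = S · (1+r)^T / (1+q)^T
= 9.87 × 1.014814 / 1.006742 = 9.87 × 1.008018
F = ¥9.95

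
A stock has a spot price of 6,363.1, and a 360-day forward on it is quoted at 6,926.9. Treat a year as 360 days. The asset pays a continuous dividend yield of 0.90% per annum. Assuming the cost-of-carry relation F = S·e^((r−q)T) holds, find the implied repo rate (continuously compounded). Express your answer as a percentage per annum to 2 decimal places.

From F = S·e^((r−q)T): (r − q) = ln(F/S)/T
ln(6926.9/6363.1) = ln(1.088605) = 0.084897
(r − q) = 0.084897 / (360/360) = 0.084897
r = ln(F/S)/T + q = 0.084897 + 0.0090 = 0.093897
r = 9.39%

9.39%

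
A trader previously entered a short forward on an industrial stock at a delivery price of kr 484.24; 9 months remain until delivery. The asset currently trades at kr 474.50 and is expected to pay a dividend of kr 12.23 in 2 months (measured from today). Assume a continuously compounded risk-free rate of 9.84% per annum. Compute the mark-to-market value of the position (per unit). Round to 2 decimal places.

PV(remaining dividends) I = 12.23·e^(−0.0984·2/12) = 12.0311
Current forward F = (S − I)·e^(rT) = (474.50 − 12.0311)·e^(0.0984·9/12) = 462.4689 × 1.076591 = 497.8899
Value (long) = (F − K)·e^(−rT) = (497.8899 − 484.24) × 0.928857 = 12.6788
Short position value = −(long value) = -kr 12.68

-kr 12.68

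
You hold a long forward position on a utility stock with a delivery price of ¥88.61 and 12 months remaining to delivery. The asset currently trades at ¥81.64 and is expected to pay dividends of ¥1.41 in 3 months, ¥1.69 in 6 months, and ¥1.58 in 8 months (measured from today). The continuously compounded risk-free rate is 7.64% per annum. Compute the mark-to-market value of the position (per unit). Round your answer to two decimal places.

PV(remaining dividends) I = 1.41·e^(−0.0764·3/12) + 1.69·e^(−0.0764·6/12) + 1.58·e^(−0.0764·8/12) = 4.5115
Current forward F = (S − I)·e^(rT) = (81.64 − 4.5115)·e^(0.0764·12/12) = 77.1285 × 1.079394 = 83.2520
Value (long) = (F − K)·e^(−rT) = (83.2520 − 88.61) × 0.926446 = -4.9639
Value = -¥4.96

-¥4.96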